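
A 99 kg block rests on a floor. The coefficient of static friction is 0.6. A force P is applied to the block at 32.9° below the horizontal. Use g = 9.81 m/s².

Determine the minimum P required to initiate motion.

N = m g + P sin α (the push presses the block into the floor).
At impending slip, P cos α = μ_s N = μ_s (m g + P sin α).
Solving: P (cos α − μ_s sin α) = μ_s m g → P = 0.6×971/(cos 32.9° − 0.6 sin 32.9°) = 583/0.5137 = 1130 N.

P ≈ 1130 N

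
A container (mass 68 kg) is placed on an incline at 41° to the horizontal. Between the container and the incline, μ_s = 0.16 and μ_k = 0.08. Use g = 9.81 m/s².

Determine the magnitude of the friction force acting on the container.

The normal reaction is N = m g cos θ = 503.5 N.
Along the slope the weight component is m g sin θ = 437.6 N; friction must supply exactly this, acting up-slope.
Static friction can supply at most μ_s N = 80.55 N.
|437.6| exceeds 80.55 N, so the container slips down-slope; friction is kinetic, f = μ_k N = 0.08×503.5 = 40.3 N.

f ≈ 40.3 N (up the incline)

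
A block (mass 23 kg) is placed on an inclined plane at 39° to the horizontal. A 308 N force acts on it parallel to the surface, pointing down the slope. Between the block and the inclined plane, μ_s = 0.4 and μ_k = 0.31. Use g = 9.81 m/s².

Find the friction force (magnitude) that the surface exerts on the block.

Normal force: N = m g cos θ = 23 × 9.81 × cos 39° = 175.3 N.
The friction needed for equilibrium is m g sin θ + P = 142 + 308 = 450 N, measured positive up-slope.
Maximum static friction available: μ_s N = 0.4 × 175.3 = 70.14 N.
|450| exceeds 70.14 N, so the block slips down-slope; friction is kinetic, f = μ_k N = 0.31×175.3 = 54.4 N.

f ≈ 54.4 N (up the incline)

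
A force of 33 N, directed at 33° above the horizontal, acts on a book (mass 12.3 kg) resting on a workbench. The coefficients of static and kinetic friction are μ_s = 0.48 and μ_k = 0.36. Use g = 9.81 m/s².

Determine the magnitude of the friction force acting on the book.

f ≈ 27.7 N

N = m g − P sin α = 120.7 − 33×sin 33° = 102.7 N.
For equilibrium, f = P cos α = 33×cos 33° = 27.68 N.
The static-friction limit is μ_s N = 49.29 N.
27.68 ≤ 49.29 N → static; friction equals the required 27.7 N.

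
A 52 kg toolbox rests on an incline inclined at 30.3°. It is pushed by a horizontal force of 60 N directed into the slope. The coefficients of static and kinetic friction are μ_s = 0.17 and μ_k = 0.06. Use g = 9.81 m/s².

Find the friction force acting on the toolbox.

Normal direction: N = m g cos θ + P sin θ = 470.7 N.
Parallel to the incline: P cos θ − m g sin θ = 51.8 − 257.4 = -205.6 N; the friction needed to balance this is 205.6 N acting up the slope.
The limit of static friction is μ_s N = 80.02 N.
|f_req| = 205.6 > 80.02 N → the toolbox slides down the incline; f = μ_k N = 0.06 × 470.7 = 28.2 N.

f ≈ 28.2 N (up the incline)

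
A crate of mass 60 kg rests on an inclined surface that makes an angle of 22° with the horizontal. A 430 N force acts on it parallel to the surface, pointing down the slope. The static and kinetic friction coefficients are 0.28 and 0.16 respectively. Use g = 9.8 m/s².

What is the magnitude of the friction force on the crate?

f ≈ 87.2 N (up the incline)

Normal force: N = m g cos θ = 60 × 9.8 × cos 22° = 545.2 N.
The friction needed for equilibrium is m g sin θ + P = 220.3 + 430 = 650.3 N, measured positive up-slope.
Maximum static friction available: μ_s N = 0.28 × 545.2 = 152.7 N.
Since |650.3| > 152.7 N, static friction cannot hold it; the crate slides down the incline and kinetic friction applies: f = μ_k N = 0.16 × 545.2 = 87.2 N.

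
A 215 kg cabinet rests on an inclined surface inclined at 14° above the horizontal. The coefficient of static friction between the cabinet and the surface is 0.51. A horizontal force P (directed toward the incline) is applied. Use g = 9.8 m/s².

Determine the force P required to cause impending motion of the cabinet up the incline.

At impending motion up the slope, friction acts down-slope at its limit: f = μ_s N.
Perpendicular to the incline: N = m g cos θ + P sin θ.
Along the incline: P cos θ = m g sin θ + μ_s N = m g sin θ + μ_s (m g cos θ + P sin θ).
Solving, P (cos θ − μ_s sin θ) = m g (sin θ + μ_s cos θ), so P = 215×9.8×(sin 14° + 0.51 cos 14°)/(cos 14° − 0.51 sin 14°) = 2110×0.7368/0.8469 = 1830 N.

P ≈ 1830 N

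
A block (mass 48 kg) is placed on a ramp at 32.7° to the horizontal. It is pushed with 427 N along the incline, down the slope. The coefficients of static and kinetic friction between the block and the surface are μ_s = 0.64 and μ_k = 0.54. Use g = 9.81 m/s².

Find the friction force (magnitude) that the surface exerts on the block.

f ≈ 214 N (up the incline)

Normal force: N = m g cos θ = 48 × 9.81 × cos 32.7° = 396.3 N.
For equilibrium along the incline the friction force must supply f = m g sin θ + P = 254.4 + 427 = 681.4 N (positive meaning up-slope).
Maximum static friction available: μ_s N = 0.64 × 396.3 = 253.6 N.
Since |681.4| > 253.6 N, static friction cannot hold it; the block slides down the incline and kinetic friction applies: f = μ_k N = 0.54 × 396.3 = 214 N.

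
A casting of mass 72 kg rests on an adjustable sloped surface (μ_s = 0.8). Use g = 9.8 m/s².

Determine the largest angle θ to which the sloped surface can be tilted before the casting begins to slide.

At the slip threshold, m g sin θ = μ_s · m g cos θ, so tan θ = μ_s.
θ_max = arctan(0.8) = 38.7°.

θ_max ≈ 38.7°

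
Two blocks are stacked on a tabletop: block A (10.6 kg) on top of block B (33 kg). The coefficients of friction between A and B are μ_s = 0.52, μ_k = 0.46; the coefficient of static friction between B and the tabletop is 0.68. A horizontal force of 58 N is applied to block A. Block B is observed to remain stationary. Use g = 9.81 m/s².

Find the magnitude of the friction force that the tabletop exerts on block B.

f ≈ 47.8 N

Normal force at the A–B interface: N₁ = m_A g = 104 N.
Maximum static friction on A from B: μ_s N₁ = 0.52×104 = 54.07 N.
Since P = 58 N > 54.07 N, A slides on B; the A–B friction is kinetic: f₁ = μ_k N₁ = 0.46×104 = 47.8 N.
B experiences an equal 47.8 N forward from A (third law). B is in equilibrium, so the floor supplies f₂ = 47.8 N of static friction (limit μ_s(m_A+m_B)g = 290.8 N, not exceeded).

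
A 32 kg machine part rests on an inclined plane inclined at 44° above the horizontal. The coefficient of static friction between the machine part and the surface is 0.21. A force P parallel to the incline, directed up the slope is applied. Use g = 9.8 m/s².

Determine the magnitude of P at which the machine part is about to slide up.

P ≈ 265 N

At impending motion up the slope, friction acts down-slope at its limit: f = μ_s N.
P is parallel to the surface, so N = m g cos θ = 226 N.
Along the incline: P = m g sin θ + μ_s N = 218 + 0.21×226 = 265 N.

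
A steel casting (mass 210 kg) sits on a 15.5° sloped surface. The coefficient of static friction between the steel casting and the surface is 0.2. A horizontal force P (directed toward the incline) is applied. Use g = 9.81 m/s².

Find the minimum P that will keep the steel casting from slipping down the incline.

P_min ≈ 151 N

The steel casting tends to slide down (tan θ > μ_s), so at the point of impending slip friction acts up-slope at its limit: f = μ_s N.
Perpendicular to the incline: N = m g cos θ + P sin θ.
Along the incline: P cos θ + μ_s N = m g sin θ, i.e. P cos θ + μ_s (m g cos θ + P sin θ) = m g sin θ.
Solving, P (cos θ + μ_s sin θ) = m g (sin θ − μ_s cos θ), so P = 2060×0.07451/1.017 = 151 N.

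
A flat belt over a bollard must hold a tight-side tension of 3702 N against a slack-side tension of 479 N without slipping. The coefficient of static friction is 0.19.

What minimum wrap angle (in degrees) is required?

β_min ≈ 617°

T₂/T₁ = e^{μβ} → β = ln(T₂/T₁)/μ.
β = ln(3702/479)/0.19 = 2.045/0.19 = 10.76 rad.
In degrees: β = 10.76 × 180/π = 617°.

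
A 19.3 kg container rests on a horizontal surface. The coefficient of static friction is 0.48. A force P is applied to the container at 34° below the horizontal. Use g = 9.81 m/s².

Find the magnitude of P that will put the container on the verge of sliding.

N = m g + P sin α (the push presses the container into the horizontal surface).
At impending slip, P cos α = μ_s N = μ_s (m g + P sin α).
Solving: P (cos α − μ_s sin α) = μ_s m g → P = 0.48×189/(cos 34° − 0.48 sin 34°) = 90.9/0.5606 = 162 N.

P ≈ 162 N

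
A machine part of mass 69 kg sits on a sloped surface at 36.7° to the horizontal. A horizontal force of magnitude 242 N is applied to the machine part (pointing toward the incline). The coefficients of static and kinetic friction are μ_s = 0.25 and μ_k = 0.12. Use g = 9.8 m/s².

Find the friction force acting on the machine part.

The horizontal push has a component P sin θ into the surface, so N = m g cos θ + P sin θ = 542.2 + 144.6 = 686.8 N.
Parallel to the incline: P cos θ − m g sin θ = 194 − 404.1 = -210.1 N; the friction needed to balance this is 210.1 N acting up the slope.
The limit of static friction is μ_s N = 171.7 N.
|f_req| = 210.1 > 171.7 N → the machine part slides down the incline; f = μ_k N = 0.12 × 686.8 = 82.4 N.

f ≈ 82.4 N (up the incline)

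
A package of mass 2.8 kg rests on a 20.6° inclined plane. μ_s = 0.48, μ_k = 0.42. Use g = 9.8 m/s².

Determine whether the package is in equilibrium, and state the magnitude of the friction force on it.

f ≈ 9.65 N

N = m g cos θ = 25.7 N.
Down-slope weight component: m g sin θ = 9.65 N.
μ_s N = 12.3 N.
9.65 ≤ 12.3 N, so it stays put; friction = 9.65 N.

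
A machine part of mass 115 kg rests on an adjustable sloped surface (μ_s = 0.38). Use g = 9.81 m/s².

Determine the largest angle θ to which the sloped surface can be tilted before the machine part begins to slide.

At the slip threshold, m g sin θ = μ_s · m g cos θ, so tan θ = μ_s.
θ_max = arctan(0.38) = 20.8°.

θ_max ≈ 20.8°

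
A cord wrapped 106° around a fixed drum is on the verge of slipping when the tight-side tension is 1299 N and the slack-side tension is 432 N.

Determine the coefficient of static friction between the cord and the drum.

μ ≈ 0.595

T₂/T₁ = e^{μβ} → μ = ln(T₂/T₁)/β.
β = 106° = 1.85 rad.
μ = ln(1299/432)/1.85 = ln(3.007)/1.85 = 0.595.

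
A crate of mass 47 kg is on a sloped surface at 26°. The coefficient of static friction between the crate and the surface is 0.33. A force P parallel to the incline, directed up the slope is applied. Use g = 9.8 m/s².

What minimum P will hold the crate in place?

P_min ≈ 65.3 N

The crate tends to slide down (tan θ > μ_s), so at the point of impending slip friction acts up-slope at its limit: f = μ_s N.
P is parallel to the surface, so N = m g cos θ = 414 N.
Along the incline: P + μ_s N = m g sin θ, so P = 202 − 0.33×414 = 65.3 N.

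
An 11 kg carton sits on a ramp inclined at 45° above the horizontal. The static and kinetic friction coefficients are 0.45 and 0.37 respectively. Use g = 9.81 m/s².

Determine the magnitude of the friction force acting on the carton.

Perpendicular to the surface, N = m g cos θ = 11·9.81·cos 45° = 76.3 N.
Along the slope the weight component is m g sin θ = 76.3 N; friction must supply exactly this, acting up-slope.
The static-friction ceiling is μ_s N = 0.45 × 76.3 = 34.34 N.
|76.3| exceeds 34.34 N, so the carton slips down-slope; friction is kinetic, f = μ_k N = 0.37×76.3 = 28.2 N.

f ≈ 28.2 N (up the incline)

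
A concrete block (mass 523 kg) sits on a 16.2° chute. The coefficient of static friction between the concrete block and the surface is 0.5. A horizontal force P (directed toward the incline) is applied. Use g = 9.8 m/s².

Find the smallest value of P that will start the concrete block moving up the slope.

At impending motion up the slope, friction acts down-slope at its limit: f = μ_s N.
Perpendicular to the incline: N = m g cos θ + P sin θ.
Along the incline: P cos θ = m g sin θ + μ_s N = m g sin θ + μ_s (m g cos θ + P sin θ).
Solving, P (cos θ − μ_s sin θ) = m g (sin θ + μ_s cos θ), so P = 523×9.8×(sin 16.2° + 0.5 cos 16.2°)/(cos 16.2° − 0.5 sin 16.2°) = 5130×0.7591/0.8208 = 4740 N.

P ≈ 4740 N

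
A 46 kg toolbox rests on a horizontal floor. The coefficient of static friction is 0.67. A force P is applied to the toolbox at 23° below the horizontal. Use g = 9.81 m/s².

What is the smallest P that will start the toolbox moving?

P ≈ 459 N

N = m g + P sin α (the push presses the toolbox into the horizontal floor).
At impending slip, P cos α = μ_s N = μ_s (m g + P sin α).
Solving: P (cos α − μ_s sin α) = μ_s m g → P = 0.67×451/(cos 23° − 0.67 sin 23°) = 302/0.6587 = 459 N.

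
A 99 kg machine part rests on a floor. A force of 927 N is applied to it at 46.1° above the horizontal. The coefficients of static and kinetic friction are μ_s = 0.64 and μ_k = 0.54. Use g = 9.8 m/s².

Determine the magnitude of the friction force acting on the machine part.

f ≈ 163 N

N = m g − P sin α = 970.2 − 927×sin 46.1° = 302.2 N.
For equilibrium, f = P cos α = 927×cos 46.1° = 642.8 N.
The static-friction limit is μ_s N = 193.4 N.
642.8 > 193.4 N → the machine part slides; f = μ_k N = 0.54×302.2 = 163 N.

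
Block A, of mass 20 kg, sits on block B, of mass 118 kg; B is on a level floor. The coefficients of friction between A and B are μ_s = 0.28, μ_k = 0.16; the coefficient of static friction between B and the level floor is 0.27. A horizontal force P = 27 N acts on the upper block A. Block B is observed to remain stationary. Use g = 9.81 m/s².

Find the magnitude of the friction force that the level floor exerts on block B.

The normal force B exerts on A is simply A's weight, N₁ = 196.2 N.
Maximum static friction on A from B: μ_s N₁ = 0.28×196.2 = 54.94 N.
P = 27 N is within that limit, so A and B move together (both at rest); the A–B friction is simply f₁ = P = 27 N.
B experiences an equal 27 N forward from A (third law). B is in equilibrium, so the floor supplies f₂ = 27 N of static friction (limit μ_s(m_A+m_B)g = 365.5 N, not exceeded).

f ≈ 27 N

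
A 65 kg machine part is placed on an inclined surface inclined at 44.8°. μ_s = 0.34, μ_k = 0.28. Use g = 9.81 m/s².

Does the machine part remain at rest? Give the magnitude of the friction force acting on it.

N = m g cos θ = 452 N.
Down-slope weight component: m g sin θ = 449 N.
μ_s N = 154 N.
449 > 154 N, so it slides; kinetic friction f = μ_k N = 0.28×452 = 127 N.

f ≈ 127 N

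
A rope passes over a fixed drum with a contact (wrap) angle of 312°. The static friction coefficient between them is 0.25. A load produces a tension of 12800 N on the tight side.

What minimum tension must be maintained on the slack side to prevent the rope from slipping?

Capstan equation at impending slip: T_tight/T_slack = e^{μβ}.
β = 312° = 5.445 rad; e^{μβ} = e^{0.25×5.445} = 3.901.
T_slack = T_tight / e^{μβ} = 12800 / 3.901 = 3280 N.

T_min ≈ 3280 N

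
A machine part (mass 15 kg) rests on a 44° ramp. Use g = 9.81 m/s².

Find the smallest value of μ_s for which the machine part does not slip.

At the slip threshold m g sin θ = μ_s m g cos θ, so μ_s,min = tan θ.
μ_s,min = tan 44° = 0.966.

μ_s,min ≈ 0.966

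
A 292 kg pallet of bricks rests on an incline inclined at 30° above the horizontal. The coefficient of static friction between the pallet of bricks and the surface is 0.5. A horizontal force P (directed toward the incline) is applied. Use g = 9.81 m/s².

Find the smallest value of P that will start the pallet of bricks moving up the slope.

At impending motion up the slope, friction acts down-slope at its limit: f = μ_s N.
Perpendicular to the incline: N = m g cos θ + P sin θ.
Along the incline: P cos θ = m g sin θ + μ_s N = m g sin θ + μ_s (m g cos θ + P sin θ).
Solving, P (cos θ − μ_s sin θ) = m g (sin θ + μ_s cos θ), so P = 292×9.81×(sin 30° + 0.5 cos 30°)/(cos 30° − 0.5 sin 30°) = 2860×0.933/0.616 = 4340 N.

P ≈ 4340 N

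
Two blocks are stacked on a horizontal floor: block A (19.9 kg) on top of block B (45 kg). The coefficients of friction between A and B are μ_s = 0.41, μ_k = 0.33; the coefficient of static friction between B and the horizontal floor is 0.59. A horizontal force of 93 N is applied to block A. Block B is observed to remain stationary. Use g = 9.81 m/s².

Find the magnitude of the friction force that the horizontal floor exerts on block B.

Normal force at the A–B interface: N₁ = m_A g = 195.2 N.
Maximum static friction on A from B: μ_s N₁ = 0.41×195.2 = 80.04 N.
P = 93 N exceeds that limit, so A slips over B and the interface friction becomes kinetic: f₁ = μ_k N₁ = 0.33×195.2 = 64.4 N.
B experiences an equal 64.4 N forward from A (third law). B is in equilibrium, so the floor supplies f₂ = 64.4 N of static friction (limit μ_s(m_A+m_B)g = 375.6 N, not exceeded).

f ≈ 64.4 N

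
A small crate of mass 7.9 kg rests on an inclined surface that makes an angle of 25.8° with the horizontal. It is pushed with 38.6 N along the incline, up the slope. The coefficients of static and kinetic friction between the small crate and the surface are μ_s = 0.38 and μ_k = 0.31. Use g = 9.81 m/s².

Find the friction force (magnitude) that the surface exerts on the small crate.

Normal force: N = m g cos θ = 7.9 × 9.81 × cos 25.8° = 69.77 N.
For equilibrium along the incline the friction force must supply f = m g sin θ − P = 33.73 − 38.6 = -4.87 N (positive meaning up-slope).
Maximum static friction available: μ_s N = 0.38 × 69.77 = 26.51 N.
Since |-4.87| ≤ 26.51 N, no slip — friction simply equals what equilibrium demands.

f ≈ 4.87 N (down the incline)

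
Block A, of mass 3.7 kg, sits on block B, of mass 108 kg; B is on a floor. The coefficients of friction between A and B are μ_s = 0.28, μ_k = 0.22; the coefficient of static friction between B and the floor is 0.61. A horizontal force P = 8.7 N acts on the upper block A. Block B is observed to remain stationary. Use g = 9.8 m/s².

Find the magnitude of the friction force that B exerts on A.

Normal force at the A–B interface: N₁ = m_A g = 36.26 N.
Maximum static friction on A from B: μ_s N₁ = 0.28×36.26 = 10.15 N.
P = 8.7 N is within that limit, so A and B move together (both at rest); the A–B friction is simply f₁ = P = 8.7 N.
By Newton's third law B feels 8.7 N forward from A. With B stationary, the floor's static friction on B balances it: f₂ = 8.7 N (well within μ_s(m_A+m_B)g = 667.7 N).

f ≈ 8.7 N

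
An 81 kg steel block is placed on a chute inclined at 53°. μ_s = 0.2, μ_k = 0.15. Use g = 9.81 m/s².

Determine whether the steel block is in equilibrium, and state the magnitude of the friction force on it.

f ≈ 71.7 N

N = m g cos θ = 478 N.
Down-slope weight component: m g sin θ = 635 N.
μ_s N = 95.6 N.
635 > 95.6 N, so it slides; kinetic friction f = μ_k N = 0.15×478 = 71.7 N.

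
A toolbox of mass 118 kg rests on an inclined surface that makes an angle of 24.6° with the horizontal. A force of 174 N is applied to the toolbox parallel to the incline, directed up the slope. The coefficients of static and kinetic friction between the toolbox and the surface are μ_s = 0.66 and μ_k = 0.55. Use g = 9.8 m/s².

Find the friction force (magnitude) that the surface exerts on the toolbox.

The normal reaction is N = m g cos θ = 1051 N.
For equilibrium along the incline the friction force must supply f = m g sin θ − P = 481.4 − 174 = 307.4 N (positive meaning up-slope).
Static friction can supply at most μ_s N = 694 N.
Since |307.4| ≤ 694 N, static friction is sufficient; f equals the required value, not μ_s N.

f ≈ 307 N (up the incline)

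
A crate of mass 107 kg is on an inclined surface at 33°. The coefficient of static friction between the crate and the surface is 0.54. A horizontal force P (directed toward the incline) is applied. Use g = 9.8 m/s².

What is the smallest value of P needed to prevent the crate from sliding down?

The crate tends to slide down (tan θ > μ_s), so at the point of impending slip friction acts up-slope at its limit: f = μ_s N.
Perpendicular to the incline: N = m g cos θ + P sin θ.
Along the incline: P cos θ + μ_s N = m g sin θ, i.e. P cos θ + μ_s (m g cos θ + P sin θ) = m g sin θ.
Solving, P (cos θ + μ_s sin θ) = m g (sin θ − μ_s cos θ), so P = 1050×0.09176/1.133 = 84.9 N.

P_min ≈ 84.9 N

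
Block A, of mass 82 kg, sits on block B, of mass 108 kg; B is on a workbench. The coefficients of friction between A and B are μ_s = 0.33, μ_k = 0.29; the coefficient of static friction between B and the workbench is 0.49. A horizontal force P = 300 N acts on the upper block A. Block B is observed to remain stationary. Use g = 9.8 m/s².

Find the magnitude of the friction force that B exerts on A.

Normal force at the A–B interface: N₁ = m_A g = 803.6 N.
Maximum static friction on A from B: μ_s N₁ = 0.33×803.6 = 265.2 N.
P = 300 N exceeds that limit, so A slips over B and the interface friction becomes kinetic: f₁ = μ_k N₁ = 0.29×803.6 = 233 N.
By Newton's third law B feels 233 N forward from A. With B stationary, the floor's static friction on B balances it: f₂ = 233 N (well within μ_s(m_A+m_B)g = 912.4 N).

f ≈ 233 N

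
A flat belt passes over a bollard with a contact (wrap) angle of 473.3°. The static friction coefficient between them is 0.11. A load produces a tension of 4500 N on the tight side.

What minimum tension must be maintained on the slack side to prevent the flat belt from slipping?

Capstan equation at impending slip: T_tight/T_slack = e^{μβ}.
β = 473.3° = 8.261 rad; e^{μβ} = e^{0.11×8.261} = 2.481.
T_slack = T_tight / e^{μβ} = 4500 / 2.481 = 1810 N.

T_min ≈ 1810 N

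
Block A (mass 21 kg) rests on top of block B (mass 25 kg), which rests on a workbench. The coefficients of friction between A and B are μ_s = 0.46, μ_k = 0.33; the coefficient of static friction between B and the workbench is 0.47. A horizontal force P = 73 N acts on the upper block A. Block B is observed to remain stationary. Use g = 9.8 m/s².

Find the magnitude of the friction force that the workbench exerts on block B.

Between the blocks, N₁ = m_A g = 205.8 N.
Maximum static friction on A from B: μ_s N₁ = 0.46×205.8 = 94.67 N.
Since P = 73 N ≤ 94.67 N, A does not slip on B; friction on A equals P = 73 N.
By Newton's third law B feels 73 N forward from A. With B stationary, the floor's static friction on B balances it: f₂ = 73 N (well within μ_s(m_A+m_B)g = 211.9 N).

f ≈ 73 N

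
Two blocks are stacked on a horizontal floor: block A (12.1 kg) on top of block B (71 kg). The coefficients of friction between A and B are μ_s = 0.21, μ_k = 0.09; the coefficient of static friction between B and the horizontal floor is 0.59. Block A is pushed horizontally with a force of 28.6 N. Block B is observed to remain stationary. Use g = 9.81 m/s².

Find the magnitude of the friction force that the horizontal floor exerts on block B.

Normal force at the A–B interface: N₁ = m_A g = 118.7 N.
So the A–B interface can sustain at most μ_s N₁ = 24.93 N of static friction.
P = 28.6 N exceeds that limit, so A slips over B and the interface friction becomes kinetic: f₁ = μ_k N₁ = 0.09×118.7 = 10.7 N.
B experiences an equal 10.7 N forward from A (third law). B is in equilibrium, so the floor supplies f₂ = 10.7 N of static friction (limit μ_s(m_A+m_B)g = 481 N, not exceeded).

f ≈ 10.7 N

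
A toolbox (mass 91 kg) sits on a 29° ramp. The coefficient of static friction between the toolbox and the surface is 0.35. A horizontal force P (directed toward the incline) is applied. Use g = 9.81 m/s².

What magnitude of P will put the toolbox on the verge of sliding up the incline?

P ≈ 1000 N

At impending motion up the slope, friction acts down-slope at its limit: f = μ_s N.
Perpendicular to the incline: N = m g cos θ + P sin θ.
Along the incline: P cos θ = m g sin θ + μ_s N = m g sin θ + μ_s (m g cos θ + P sin θ).
Solving, P (cos θ − μ_s sin θ) = m g (sin θ + μ_s cos θ), so P = 91×9.81×(sin 29° + 0.35 cos 29°)/(cos 29° − 0.35 sin 29°) = 893×0.7909/0.7049 = 1000 N.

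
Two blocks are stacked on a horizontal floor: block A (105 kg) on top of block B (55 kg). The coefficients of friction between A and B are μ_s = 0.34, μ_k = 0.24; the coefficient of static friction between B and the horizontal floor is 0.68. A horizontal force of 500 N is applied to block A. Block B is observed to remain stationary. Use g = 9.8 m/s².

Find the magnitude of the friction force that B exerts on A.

Between the blocks, N₁ = m_A g = 1029 N.
Maximum static friction on A from B: μ_s N₁ = 0.34×1029 = 349.9 N.
Since P = 500 N > 349.9 N, A slides on B; the A–B friction is kinetic: f₁ = μ_k N₁ = 0.24×1029 = 247 N.
B experiences an equal 247 N forward from A (third law). B is in equilibrium, so the floor supplies f₂ = 247 N of static friction (limit μ_s(m_A+m_B)g = 1066 N, not exceeded).

f ≈ 247 N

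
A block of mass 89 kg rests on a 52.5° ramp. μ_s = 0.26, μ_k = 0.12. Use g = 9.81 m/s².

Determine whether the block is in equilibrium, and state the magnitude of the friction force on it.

N = m g cos θ = 532 N.
Down-slope weight component: m g sin θ = 693 N.
μ_s N = 138 N.
693 > 138 N, so it slides; kinetic friction f = μ_k N = 0.12×532 = 63.8 N.

f ≈ 63.8 N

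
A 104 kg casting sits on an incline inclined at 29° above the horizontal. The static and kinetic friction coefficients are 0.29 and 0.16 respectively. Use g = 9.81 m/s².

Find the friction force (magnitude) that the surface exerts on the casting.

Perpendicular to the surface, N = m g cos θ = 104·9.81·cos 29° = 892.3 N.
For equilibrium along the incline, friction must balance the weight component: f = m g sin θ = 494.6 N up the slope.
The static-friction ceiling is μ_s N = 0.29 × 892.3 = 258.8 N.
|494.6| exceeds 258.8 N, so the casting slips down-slope; friction is kinetic, f = μ_k N = 0.16×892.3 = 143 N.

f ≈ 143 N (up the incline)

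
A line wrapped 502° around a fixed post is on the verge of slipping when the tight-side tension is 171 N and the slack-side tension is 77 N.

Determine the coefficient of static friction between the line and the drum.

μ ≈ 0.0911

T₂/T₁ = e^{μβ} → μ = ln(T₂/T₁)/β.
β = 502° = 8.762 rad.
μ = ln(171/77)/8.762 = ln(2.221)/8.762 = 0.0911.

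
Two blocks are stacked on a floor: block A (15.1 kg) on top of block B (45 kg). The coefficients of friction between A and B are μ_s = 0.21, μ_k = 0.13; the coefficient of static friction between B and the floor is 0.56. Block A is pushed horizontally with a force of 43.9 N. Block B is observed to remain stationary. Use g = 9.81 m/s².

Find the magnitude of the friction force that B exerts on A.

The normal force B exerts on A is simply A's weight, N₁ = 148.1 N.
So the A–B interface can sustain at most μ_s N₁ = 31.11 N of static friction.
P = 43.9 N exceeds that limit, so A slips over B and the interface friction becomes kinetic: f₁ = μ_k N₁ = 0.13×148.1 = 19.3 N.
By Newton's third law B feels 19.3 N forward from A. With B stationary, the floor's static friction on B balances it: f₂ = 19.3 N (well within μ_s(m_A+m_B)g = 330.2 N).

f ≈ 19.3 N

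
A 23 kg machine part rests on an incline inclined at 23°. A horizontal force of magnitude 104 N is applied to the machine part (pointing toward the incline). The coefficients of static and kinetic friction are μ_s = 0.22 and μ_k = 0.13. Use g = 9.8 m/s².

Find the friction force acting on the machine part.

f ≈ 7.66 N (down the incline)

The horizontal push has a component P sin θ into the surface, so N = m g cos θ + P sin θ = 207.5 + 40.64 = 248.1 N.
Parallel to the incline: P cos θ − m g sin θ = 95.73 − 88.07 = 7.662 N; the friction needed to balance this is 7.662 N acting down the slope.
The limit of static friction is μ_s N = 54.59 N.
Since 7.662 N is within the 54.59 N limit, the machine part stays put and friction is exactly 7.66 N.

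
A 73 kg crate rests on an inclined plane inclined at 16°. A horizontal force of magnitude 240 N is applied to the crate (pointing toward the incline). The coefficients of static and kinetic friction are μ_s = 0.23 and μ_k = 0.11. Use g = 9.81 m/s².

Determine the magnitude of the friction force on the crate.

Normal direction: N = m g cos θ + P sin θ = 754.5 N.
Parallel to the incline: P cos θ − m g sin θ = 230.7 − 197.4 = 33.31 N; the friction needed to balance this is 33.31 N acting down the slope.
Maximum static friction: μ_s N = 0.23 × 754.5 = 173.5 N.
Since 33.31 N is within the 173.5 N limit, the crate stays put and friction is exactly 33.3 N.

f ≈ 33.3 N (down the incline)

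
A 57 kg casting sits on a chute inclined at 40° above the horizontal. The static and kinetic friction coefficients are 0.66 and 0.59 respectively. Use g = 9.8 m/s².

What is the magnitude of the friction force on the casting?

f ≈ 252 N (up the incline)

The normal reaction is N = m g cos θ = 427.9 N.
Along the slope the weight component is m g sin θ = 359.1 N; friction must supply exactly this, acting up-slope.
The static-friction ceiling is μ_s N = 0.66 × 427.9 = 282.4 N.
Since |359.1| > 282.4 N, static friction cannot hold it; the casting slides down the incline and kinetic friction applies: f = μ_k N = 0.59 × 427.9 = 252 N.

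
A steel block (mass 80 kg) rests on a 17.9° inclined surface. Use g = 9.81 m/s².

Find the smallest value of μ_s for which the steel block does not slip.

μ_s,min ≈ 0.323

At the slip threshold m g sin θ = μ_s m g cos θ, so μ_s,min = tan θ.
μ_s,min = tan 17.9° = 0.323.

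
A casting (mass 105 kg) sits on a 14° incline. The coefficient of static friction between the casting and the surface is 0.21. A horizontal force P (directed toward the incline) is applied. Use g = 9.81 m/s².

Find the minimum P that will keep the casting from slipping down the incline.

The casting tends to slide down (tan θ > μ_s), so at the point of impending slip friction acts up-slope at its limit: f = μ_s N.
Perpendicular to the incline: N = m g cos θ + P sin θ.
Along the incline: P cos θ + μ_s N = m g sin θ, i.e. P cos θ + μ_s (m g cos θ + P sin θ) = m g sin θ.
Solving, P (cos θ + μ_s sin θ) = m g (sin θ − μ_s cos θ), so P = 1030×0.03816/1.021 = 38.5 N.

P_min ≈ 38.5 N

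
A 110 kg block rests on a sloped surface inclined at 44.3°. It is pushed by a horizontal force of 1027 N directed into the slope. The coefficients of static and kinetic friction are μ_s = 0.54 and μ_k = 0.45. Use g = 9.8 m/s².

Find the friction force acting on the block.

f ≈ 17.9 N (up the incline)

Normal direction: N = m g cos θ + P sin θ = 1489 N.
Along the incline, the net driving force (taking up-slope positive) is P cos θ − m g sin θ = 735 − 752.9 = -17.88 N, so equilibrium requires friction f = 17.88 N (up-slope).
The limit of static friction is μ_s N = 803.9 N.
Since 17.88 N is within the 803.9 N limit, the block stays put and friction is exactly 17.9 N.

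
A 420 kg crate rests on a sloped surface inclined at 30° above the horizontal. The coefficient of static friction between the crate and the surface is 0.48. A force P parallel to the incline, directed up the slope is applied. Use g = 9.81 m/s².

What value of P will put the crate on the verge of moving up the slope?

P ≈ 3770 N

At impending motion up the slope, friction acts down-slope at its limit: f = μ_s N.
P is parallel to the surface, so N = m g cos θ = 3570 N.
Along the incline: P = m g sin θ + μ_s N = 2060 + 0.48×3570 = 3770 N.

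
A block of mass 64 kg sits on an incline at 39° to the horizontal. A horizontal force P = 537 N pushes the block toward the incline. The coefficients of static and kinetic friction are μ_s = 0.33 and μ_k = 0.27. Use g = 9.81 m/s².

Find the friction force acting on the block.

f ≈ 22.2 N (down the incline)

The horizontal push has a component P sin θ into the surface, so N = m g cos θ + P sin θ = 487.9 + 337.9 = 825.9 N.
Parallel to the incline: P cos θ − m g sin θ = 417.3 − 395.1 = 22.21 N; the friction needed to balance this is 22.21 N acting down the slope.
The limit of static friction is μ_s N = 272.5 N.
|f_req| = 22.21 ≤ 272.5 N → the block is in equilibrium; friction equals the required value.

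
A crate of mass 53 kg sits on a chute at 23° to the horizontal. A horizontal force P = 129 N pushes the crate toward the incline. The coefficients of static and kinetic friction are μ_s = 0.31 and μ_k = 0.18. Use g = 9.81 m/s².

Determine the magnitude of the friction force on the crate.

f ≈ 84.4 N (up the incline)

Normal direction: N = m g cos θ + P sin θ = 529 N.
Parallel to the incline: P cos θ − m g sin θ = 118.7 − 203.2 = -84.41 N; the friction needed to balance this is 84.41 N acting up the slope.
Maximum static friction: μ_s N = 0.31 × 529 = 164 N.
Since 84.41 N is within the 164 N limit, the crate stays put and friction is exactly 84.4 N.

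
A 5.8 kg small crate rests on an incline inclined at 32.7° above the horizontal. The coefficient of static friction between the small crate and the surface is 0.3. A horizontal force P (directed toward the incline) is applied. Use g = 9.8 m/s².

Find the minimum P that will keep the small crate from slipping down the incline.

P_min ≈ 16.3 N

The small crate tends to slide down (tan θ > μ_s), so at the point of impending slip friction acts up-slope at its limit: f = μ_s N.
Perpendicular to the incline: N = m g cos θ + P sin θ.
Along the incline: P cos θ + μ_s N = m g sin θ, i.e. P cos θ + μ_s (m g cos θ + P sin θ) = m g sin θ.
Solving, P (cos θ + μ_s sin θ) = m g (sin θ − μ_s cos θ), so P = 56.8×0.2878/1.004 = 16.3 N.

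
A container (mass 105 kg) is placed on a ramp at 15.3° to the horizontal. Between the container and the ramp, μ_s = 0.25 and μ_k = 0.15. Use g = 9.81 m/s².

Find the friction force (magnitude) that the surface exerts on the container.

f ≈ 149 N (up the incline)

Perpendicular to the surface, N = m g cos θ = 105·9.81·cos 15.3° = 993.5 N.
For equilibrium along the incline, friction must balance the weight component: f = m g sin θ = 271.8 N up the slope.
Maximum static friction available: μ_s N = 0.25 × 993.5 = 248.4 N.
|271.8| exceeds 248.4 N, so the container slips down-slope; friction is kinetic, f = μ_k N = 0.15×993.5 = 149 N.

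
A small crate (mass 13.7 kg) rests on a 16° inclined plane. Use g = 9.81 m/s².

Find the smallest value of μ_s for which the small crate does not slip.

μ_s,min ≈ 0.287

At the slip threshold m g sin θ = μ_s m g cos θ, so μ_s,min = tan θ.
μ_s,min = tan 16° = 0.287.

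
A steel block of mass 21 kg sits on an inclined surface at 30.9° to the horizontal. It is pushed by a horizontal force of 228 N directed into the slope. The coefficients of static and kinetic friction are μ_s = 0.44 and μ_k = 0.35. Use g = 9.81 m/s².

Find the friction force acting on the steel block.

Resolve perpendicular to the incline: N = m g cos θ + P sin θ = 21×9.81×cos 30.9° + 228×sin 30.9° = 293.9 N.
Along the incline, the net driving force (taking up-slope positive) is P cos θ − m g sin θ = 195.6 − 105.8 = 89.84 N, so equilibrium requires friction f = -89.84 N (down-slope).
The limit of static friction is μ_s N = 129.3 N.
|f_req| = 89.84 ≤ 129.3 N → the steel block is in equilibrium; friction equals the required value.

f ≈ 89.8 N (down the incline)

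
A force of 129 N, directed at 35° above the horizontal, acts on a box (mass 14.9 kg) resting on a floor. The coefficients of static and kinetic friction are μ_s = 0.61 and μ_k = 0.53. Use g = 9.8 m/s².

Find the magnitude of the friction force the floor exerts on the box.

f ≈ 38.2 N

The vertical component of P reduces the normal force: N = m g − P sin α = 146 − 73.99 = 72.03 N.
Horizontally, friction must balance P cos α = 105.7 N.
μ_s N = 0.61 × 72.03 = 43.94 N.
105.7 > 43.94 N → the box slides; f = μ_k N = 0.53×72.03 = 38.2 N.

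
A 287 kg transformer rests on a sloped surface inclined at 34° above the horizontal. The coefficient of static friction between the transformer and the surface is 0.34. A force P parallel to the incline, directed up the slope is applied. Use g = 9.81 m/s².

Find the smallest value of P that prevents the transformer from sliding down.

The transformer tends to slide down (tan θ > μ_s), so at the point of impending slip friction acts up-slope at its limit: f = μ_s N.
P is parallel to the surface, so N = m g cos θ = 2330 N.
Along the incline: P + μ_s N = m g sin θ, so P = 1570 − 0.34×2330 = 781 N.

P_min ≈ 781 N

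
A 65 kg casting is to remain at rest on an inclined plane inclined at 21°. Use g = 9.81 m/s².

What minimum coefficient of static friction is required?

At the slip threshold m g sin θ = μ_s m g cos θ, so μ_s,min = tan θ.
μ_s,min = tan 21° = 0.384.

μ_s,min ≈ 0.384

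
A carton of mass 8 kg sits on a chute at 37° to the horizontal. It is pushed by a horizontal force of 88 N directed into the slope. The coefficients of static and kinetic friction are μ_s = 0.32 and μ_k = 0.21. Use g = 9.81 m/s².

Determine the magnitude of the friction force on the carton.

The horizontal push has a component P sin θ into the surface, so N = m g cos θ + P sin θ = 62.68 + 52.96 = 115.6 N.
Parallel to the incline: P cos θ − m g sin θ = 70.28 − 47.23 = 23.05 N; the friction needed to balance this is 23.05 N acting down the slope.
The limit of static friction is μ_s N = 37 N.
Since 23.05 N is within the 37 N limit, the carton stays put and friction is exactly 23 N.

f ≈ 23 N (down the incline)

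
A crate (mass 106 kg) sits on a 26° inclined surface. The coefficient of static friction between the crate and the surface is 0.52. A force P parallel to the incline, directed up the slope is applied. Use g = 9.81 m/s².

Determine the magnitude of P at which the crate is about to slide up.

P ≈ 942 N

At impending motion up the slope, friction acts down-slope at its limit: f = μ_s N.
P is parallel to the surface, so N = m g cos θ = 935 N.
Along the incline: P = m g sin θ + μ_s N = 456 + 0.52×935 = 942 N.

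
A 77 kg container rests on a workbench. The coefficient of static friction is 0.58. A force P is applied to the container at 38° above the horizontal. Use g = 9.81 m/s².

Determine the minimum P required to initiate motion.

P ≈ 383 N

N = m g − P sin α (the pull lifts the container).
At impending slip, P cos α = μ_s N = μ_s (m g − P sin α).
Solving: P (cos α + μ_s sin α) = μ_s m g → P = 0.58×755/(cos 38° + 0.58 sin 38°) = 438/1.145 = 383 N.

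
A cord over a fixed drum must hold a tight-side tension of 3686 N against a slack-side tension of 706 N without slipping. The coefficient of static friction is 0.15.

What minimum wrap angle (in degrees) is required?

β_min ≈ 631°

T₂/T₁ = e^{μβ} → β = ln(T₂/T₁)/μ.
β = ln(3686/706)/0.15 = 1.653/0.15 = 11.02 rad.
In degrees: β = 11.02 × 180/π = 631°.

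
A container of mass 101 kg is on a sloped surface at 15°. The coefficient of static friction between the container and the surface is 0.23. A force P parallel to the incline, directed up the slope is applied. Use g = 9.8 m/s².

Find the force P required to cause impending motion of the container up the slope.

At impending motion up the slope, friction acts down-slope at its limit: f = μ_s N.
P is parallel to the surface, so N = m g cos θ = 956 N.
Along the incline: P = m g sin θ + μ_s N = 256 + 0.23×956 = 476 N.

P ≈ 476 N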